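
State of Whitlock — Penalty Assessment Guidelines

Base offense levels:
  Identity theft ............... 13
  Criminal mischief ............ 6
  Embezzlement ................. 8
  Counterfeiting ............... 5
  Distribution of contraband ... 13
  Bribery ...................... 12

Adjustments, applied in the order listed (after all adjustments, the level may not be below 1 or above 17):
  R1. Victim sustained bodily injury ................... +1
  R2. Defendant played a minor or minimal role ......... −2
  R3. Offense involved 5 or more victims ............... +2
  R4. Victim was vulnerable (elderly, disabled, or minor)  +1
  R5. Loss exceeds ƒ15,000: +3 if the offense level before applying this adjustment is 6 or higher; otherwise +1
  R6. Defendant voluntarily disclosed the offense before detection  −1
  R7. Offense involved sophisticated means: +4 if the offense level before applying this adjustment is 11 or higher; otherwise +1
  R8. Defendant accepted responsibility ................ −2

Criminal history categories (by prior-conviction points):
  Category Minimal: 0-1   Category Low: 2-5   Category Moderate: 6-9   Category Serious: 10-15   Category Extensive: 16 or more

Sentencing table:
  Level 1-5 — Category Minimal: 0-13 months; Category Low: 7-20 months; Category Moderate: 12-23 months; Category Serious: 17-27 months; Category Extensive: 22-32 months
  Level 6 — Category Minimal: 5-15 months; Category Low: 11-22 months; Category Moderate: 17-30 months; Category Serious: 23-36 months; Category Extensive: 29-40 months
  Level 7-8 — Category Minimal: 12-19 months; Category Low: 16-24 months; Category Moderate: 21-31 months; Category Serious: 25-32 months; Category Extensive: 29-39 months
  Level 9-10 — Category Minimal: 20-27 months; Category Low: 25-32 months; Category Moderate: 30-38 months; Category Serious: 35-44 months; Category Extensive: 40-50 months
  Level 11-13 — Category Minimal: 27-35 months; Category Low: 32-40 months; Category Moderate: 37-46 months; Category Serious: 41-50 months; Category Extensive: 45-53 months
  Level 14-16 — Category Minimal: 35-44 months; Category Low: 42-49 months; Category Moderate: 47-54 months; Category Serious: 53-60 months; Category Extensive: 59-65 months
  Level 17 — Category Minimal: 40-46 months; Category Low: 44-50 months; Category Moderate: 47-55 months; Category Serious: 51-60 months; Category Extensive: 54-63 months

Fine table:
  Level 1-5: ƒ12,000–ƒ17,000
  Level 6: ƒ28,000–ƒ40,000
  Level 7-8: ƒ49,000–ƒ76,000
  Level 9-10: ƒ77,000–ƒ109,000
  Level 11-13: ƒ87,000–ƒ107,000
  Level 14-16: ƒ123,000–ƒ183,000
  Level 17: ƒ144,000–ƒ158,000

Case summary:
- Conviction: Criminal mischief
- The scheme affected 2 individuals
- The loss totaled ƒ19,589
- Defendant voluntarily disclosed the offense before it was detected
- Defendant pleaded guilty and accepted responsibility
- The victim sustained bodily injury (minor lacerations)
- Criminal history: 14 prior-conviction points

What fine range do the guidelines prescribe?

ƒ49,000–ƒ76,000

Base offense level for criminal mischief: 6.
R1 applies: 6 + 1 = 7.
R2 does not apply.
R5 applies (level before this adjustment is 7 ≥ 6, so +3): 7 + 3 = 10.
R6 applies: 10 − 1 = 9.
R7 does not apply.
R8 applies: 9 − 2 = 7.
Final offense level: 7.
Level 7 falls in the 7-8 band.
Fine table: Level 7-8 → ƒ49,000–ƒ76,000.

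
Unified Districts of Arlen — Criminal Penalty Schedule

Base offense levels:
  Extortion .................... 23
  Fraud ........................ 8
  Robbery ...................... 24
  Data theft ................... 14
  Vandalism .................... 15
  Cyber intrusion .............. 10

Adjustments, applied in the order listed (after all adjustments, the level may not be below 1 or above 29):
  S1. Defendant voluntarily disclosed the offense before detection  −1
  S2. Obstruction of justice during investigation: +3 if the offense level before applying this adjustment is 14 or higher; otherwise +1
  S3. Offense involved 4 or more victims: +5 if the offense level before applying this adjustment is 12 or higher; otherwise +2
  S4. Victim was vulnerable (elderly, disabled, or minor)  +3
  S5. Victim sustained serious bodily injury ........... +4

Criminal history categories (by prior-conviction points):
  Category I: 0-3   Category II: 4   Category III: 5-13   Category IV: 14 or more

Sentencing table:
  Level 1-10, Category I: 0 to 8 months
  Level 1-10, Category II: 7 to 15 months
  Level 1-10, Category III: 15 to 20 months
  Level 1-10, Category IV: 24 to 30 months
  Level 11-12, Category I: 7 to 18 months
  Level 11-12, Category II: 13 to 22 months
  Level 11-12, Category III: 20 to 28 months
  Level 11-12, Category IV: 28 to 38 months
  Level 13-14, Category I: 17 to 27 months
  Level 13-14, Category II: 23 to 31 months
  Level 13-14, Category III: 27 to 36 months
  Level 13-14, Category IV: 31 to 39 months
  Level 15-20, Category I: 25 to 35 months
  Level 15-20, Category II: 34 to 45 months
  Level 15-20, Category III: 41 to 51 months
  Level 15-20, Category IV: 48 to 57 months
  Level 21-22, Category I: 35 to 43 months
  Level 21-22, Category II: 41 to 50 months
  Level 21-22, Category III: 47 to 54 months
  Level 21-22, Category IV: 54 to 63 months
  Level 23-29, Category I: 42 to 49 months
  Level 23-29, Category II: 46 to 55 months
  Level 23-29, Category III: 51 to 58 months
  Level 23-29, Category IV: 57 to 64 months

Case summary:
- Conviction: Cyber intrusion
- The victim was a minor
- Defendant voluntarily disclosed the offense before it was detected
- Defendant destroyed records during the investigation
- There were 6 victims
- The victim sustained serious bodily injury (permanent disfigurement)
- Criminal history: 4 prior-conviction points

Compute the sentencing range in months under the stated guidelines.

Base offense level for cyber intrusion: 10.
S1 applies: 10 − 1 = 9.
S2 applies (level before this adjustment is 9 < 14, so +1): 9 + 1 = 10.
S3 applies (level before this adjustment is 10 < 12, so +2): 10 + 2 = 12.
S4 applies: 12 + 3 = 15.
S5 applies: 15 + 4 = 19.
Final offense level: 19.
Criminal history: 4 prior points → Category II (4).
Level 19 falls in the 15-20 band.
Grid: Level 15-20 × Category II = 34-45 months.

34-45 months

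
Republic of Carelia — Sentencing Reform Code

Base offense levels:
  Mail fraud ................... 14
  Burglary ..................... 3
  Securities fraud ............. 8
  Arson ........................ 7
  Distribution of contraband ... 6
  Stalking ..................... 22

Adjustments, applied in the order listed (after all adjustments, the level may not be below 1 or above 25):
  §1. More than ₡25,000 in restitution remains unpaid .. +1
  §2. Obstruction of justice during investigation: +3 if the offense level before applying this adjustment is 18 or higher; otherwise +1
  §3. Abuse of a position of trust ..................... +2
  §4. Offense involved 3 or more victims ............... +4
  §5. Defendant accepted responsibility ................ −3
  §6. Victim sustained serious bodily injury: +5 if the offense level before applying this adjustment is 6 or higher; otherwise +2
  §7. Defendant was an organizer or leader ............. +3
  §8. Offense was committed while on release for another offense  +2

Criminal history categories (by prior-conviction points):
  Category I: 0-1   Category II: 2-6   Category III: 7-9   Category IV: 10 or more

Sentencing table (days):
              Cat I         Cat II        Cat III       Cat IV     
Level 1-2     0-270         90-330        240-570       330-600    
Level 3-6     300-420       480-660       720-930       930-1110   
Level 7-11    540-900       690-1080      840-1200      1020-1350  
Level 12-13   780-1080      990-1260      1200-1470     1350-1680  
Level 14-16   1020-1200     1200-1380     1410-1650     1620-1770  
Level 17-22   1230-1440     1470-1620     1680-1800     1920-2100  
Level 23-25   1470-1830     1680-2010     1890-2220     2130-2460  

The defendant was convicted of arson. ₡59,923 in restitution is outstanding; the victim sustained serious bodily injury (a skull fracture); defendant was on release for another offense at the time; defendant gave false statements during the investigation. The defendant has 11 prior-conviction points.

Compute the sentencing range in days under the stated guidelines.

1620-1770 days

Base offense level for arson: 7.
§1 applies: 7 + 1 = 8.
§2 applies (level before this adjustment is 8 < 18, so +1): 8 + 1 = 9.
§6 applies (level before this adjustment is 9 ≥ 6, so +5): 9 + 5 = 14.
§8 applies: 14 + 2 = 16.
Final offense level: 16.
Criminal history: 11 prior points → Category IV (10+).
Level 16 falls in the 14-16 band.
Grid: Level 14-16 × Category IV = 1620-1770 days.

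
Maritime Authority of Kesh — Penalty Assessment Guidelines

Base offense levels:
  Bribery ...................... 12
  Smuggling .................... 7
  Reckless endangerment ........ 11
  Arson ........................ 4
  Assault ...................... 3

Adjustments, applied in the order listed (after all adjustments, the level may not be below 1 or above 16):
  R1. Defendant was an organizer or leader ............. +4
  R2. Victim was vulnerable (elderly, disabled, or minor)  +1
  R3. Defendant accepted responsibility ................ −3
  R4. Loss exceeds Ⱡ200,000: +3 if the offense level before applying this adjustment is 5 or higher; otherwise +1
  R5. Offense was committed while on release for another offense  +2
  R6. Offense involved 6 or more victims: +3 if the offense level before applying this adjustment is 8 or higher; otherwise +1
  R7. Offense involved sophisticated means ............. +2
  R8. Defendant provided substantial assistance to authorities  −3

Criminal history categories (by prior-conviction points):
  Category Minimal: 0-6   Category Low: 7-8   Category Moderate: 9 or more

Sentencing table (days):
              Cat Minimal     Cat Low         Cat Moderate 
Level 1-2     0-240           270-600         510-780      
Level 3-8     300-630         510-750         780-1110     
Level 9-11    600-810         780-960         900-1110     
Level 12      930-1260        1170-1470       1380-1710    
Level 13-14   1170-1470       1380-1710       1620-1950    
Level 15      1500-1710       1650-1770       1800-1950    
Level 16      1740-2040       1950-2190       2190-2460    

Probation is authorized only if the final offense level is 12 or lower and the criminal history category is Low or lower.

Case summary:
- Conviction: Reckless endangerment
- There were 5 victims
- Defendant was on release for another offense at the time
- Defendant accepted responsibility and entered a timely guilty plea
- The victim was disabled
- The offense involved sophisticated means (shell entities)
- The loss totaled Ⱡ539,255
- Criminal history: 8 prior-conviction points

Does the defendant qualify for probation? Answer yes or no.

No

Base offense level for reckless endangerment: 11.
R1 does not apply.
R2 applies: 11 + 1 = 12.
R3 applies: 12 − 3 = 9.
R4 applies (level before this adjustment is 9 ≥ 5, so +3): 9 + 3 = 12.
R5 applies: 12 + 2 = 14.
R6 does not apply.
R7 applies: 14 + 2 = 16.
R8 does not apply.
Final offense level: 16.
Criminal history: 8 prior points → Category Low (7-8).
Level 16 falls in the 16 band.
Grid: Level 16 × Category Low = 1950-2190 days.
Probation check: level 16 > 12 and category Low ≤ Low → not eligible.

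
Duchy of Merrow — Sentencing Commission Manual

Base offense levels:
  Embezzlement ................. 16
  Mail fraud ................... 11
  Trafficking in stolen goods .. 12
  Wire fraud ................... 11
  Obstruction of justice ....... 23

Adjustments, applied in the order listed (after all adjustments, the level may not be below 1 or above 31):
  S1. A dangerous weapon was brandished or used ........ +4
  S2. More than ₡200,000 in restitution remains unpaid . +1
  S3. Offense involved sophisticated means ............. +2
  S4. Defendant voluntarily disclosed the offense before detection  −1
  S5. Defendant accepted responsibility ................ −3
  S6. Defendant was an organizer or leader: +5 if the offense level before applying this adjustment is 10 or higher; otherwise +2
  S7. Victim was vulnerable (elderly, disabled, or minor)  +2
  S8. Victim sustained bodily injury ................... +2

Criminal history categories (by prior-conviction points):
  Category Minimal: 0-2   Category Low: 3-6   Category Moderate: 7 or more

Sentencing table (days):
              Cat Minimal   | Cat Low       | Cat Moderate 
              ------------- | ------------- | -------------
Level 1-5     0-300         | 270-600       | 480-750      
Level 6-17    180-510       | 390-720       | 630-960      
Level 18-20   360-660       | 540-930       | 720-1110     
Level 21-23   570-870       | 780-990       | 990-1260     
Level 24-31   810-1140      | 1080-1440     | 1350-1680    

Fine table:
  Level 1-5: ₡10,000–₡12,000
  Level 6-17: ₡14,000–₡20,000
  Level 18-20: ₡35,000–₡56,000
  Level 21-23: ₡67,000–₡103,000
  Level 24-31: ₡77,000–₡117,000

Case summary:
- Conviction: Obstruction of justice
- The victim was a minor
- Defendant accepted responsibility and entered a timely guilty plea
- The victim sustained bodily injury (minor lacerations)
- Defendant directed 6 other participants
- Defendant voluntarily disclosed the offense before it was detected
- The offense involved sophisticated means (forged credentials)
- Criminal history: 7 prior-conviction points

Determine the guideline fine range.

₡77,000–₡117,000

Base offense level for obstruction of justice: 23.
S1 does not apply.
S3 applies: 23 + 2 = 25.
S4 applies: 25 − 1 = 24.
S5 applies: 24 − 3 = 21.
S6 applies (level before this adjustment is 21 ≥ 10, so +5): 21 + 5 = 26.
S7 applies: 26 + 2 = 28.
S8 applies: 28 + 2 = 30.
Final offense level: 30.
Level 30 falls in the 24-31 band.
Fine table: Level 24-31 → ₡77,000–₡117,000.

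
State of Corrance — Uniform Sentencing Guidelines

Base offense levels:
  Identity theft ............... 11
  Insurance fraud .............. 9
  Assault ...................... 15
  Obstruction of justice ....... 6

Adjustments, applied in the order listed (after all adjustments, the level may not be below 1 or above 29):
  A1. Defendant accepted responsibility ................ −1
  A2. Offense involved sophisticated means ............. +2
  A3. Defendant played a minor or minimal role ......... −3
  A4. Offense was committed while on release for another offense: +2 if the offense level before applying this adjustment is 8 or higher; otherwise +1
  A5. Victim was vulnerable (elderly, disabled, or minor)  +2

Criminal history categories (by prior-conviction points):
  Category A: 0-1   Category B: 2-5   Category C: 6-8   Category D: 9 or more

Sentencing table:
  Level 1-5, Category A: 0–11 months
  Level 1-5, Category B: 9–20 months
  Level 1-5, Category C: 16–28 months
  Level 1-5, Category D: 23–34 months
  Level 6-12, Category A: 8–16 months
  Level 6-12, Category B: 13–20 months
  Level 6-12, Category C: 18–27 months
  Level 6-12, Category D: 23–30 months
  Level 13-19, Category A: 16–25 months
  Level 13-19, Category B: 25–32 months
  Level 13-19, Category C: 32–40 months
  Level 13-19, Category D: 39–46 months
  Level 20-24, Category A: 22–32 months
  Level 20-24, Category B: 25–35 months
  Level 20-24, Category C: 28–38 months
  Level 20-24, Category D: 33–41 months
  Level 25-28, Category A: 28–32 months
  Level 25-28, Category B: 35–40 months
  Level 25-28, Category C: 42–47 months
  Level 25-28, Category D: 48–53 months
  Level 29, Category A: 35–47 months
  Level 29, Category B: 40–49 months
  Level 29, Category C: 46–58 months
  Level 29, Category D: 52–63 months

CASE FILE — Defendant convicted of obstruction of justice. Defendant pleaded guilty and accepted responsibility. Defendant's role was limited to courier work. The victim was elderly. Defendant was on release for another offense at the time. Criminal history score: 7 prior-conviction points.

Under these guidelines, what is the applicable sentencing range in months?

16-28 months

Base offense level for obstruction of justice: 6.
A1 applies: 6 − 1 = 5.
A3 applies: 5 − 3 = 2.
A4 applies (level before this adjustment is 2 < 8, so +1): 2 + 1 = 3.
A5 applies: 3 + 2 = 5.
Final offense level: 5.
Criminal history: 7 prior points → Category C (6-8).
Level 5 falls in the 1-5 band.
Grid: Level 1-5 × Category C = 16-28 months.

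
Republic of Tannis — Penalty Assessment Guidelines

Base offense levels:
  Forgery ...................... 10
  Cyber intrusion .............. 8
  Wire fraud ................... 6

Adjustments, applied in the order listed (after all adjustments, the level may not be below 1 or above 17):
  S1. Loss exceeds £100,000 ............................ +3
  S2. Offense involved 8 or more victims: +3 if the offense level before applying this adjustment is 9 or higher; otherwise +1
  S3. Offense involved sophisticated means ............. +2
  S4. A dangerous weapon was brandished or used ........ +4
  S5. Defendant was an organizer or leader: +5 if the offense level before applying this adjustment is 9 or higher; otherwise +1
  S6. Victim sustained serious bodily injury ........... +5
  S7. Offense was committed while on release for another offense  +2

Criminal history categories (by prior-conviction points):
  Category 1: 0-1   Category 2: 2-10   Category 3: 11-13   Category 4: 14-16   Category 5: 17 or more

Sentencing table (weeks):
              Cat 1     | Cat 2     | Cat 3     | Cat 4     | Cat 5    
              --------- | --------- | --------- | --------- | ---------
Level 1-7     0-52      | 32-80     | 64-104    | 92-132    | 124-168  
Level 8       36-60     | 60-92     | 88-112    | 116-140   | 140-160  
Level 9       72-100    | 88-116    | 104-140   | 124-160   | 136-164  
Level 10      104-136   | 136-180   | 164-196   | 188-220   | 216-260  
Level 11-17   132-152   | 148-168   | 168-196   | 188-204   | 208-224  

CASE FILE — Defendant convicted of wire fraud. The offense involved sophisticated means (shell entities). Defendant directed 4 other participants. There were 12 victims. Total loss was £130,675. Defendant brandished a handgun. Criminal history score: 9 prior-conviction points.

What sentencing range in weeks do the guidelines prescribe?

148-168 weeks

Base offense level for wire fraud: 6.
S1 applies: 6 + 3 = 9.
S2 applies (level before this adjustment is 9 ≥ 9, so +3): 9 + 3 = 12.
S3 applies: 12 + 2 = 14.
S4 applies: 14 + 4 = 18.
S5 applies (level before this adjustment is 18 ≥ 9, so +5): 18 + 5 = 23.
S6 does not apply.
S7 does not apply.
Level 23 exceeds the maximum of 17; capped at 17.
Final offense level: 17.
Criminal history: 9 prior points → Category 2 (2-10).
Level 17 falls in the 11-17 band.
Grid: Level 11-17 × Category 2 = 148-168 weeks.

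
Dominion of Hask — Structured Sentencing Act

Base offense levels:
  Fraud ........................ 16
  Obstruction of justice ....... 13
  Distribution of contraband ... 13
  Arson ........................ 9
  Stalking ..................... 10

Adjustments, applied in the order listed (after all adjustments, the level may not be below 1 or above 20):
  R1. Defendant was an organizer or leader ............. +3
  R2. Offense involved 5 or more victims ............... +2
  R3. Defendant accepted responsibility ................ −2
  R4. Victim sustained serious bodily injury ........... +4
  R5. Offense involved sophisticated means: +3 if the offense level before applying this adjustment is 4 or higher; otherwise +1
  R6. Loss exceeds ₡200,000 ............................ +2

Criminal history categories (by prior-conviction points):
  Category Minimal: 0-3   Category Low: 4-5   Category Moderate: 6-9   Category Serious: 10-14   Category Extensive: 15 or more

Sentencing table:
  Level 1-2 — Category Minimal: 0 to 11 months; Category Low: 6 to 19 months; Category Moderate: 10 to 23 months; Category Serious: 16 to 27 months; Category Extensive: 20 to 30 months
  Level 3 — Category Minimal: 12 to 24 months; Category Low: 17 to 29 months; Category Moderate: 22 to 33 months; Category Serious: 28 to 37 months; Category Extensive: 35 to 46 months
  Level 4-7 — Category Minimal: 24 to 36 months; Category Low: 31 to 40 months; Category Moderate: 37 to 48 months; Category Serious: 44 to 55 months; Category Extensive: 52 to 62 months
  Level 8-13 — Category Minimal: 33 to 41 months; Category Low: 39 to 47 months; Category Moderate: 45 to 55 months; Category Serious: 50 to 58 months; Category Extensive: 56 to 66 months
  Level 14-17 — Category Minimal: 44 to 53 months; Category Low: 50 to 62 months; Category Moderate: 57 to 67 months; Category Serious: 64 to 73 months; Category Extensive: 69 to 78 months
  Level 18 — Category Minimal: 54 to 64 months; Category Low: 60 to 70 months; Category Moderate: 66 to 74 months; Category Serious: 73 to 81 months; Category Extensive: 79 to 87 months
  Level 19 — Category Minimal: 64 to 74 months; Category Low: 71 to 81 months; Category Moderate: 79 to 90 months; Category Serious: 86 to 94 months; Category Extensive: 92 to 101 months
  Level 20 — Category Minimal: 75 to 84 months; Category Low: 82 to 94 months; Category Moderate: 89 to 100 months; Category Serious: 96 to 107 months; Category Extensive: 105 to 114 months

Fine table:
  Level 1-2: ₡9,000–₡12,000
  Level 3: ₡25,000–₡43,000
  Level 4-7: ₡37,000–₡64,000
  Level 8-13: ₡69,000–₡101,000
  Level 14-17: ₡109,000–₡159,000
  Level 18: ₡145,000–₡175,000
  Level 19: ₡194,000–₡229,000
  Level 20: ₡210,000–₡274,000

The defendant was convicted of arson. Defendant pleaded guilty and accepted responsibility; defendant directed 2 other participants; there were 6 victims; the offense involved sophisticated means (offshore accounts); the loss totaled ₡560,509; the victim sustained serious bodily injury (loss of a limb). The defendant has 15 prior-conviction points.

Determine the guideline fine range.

₡210,000–₡274,000

Base offense level for arson: 9.
R1 applies: 9 + 3 = 12.
R2 applies: 12 + 2 = 14.
R3 applies: 14 − 2 = 12.
R4 applies: 12 + 4 = 16.
R5 applies (level before this adjustment is 16 ≥ 4, so +3): 16 + 3 = 19.
R6 applies: 19 + 2 = 21.
Level 21 exceeds the maximum of 20; capped at 20.
Final offense level: 20.
Level 20 falls in the 20 band.
Fine table: Level 20 → ₡210,000–₡274,000.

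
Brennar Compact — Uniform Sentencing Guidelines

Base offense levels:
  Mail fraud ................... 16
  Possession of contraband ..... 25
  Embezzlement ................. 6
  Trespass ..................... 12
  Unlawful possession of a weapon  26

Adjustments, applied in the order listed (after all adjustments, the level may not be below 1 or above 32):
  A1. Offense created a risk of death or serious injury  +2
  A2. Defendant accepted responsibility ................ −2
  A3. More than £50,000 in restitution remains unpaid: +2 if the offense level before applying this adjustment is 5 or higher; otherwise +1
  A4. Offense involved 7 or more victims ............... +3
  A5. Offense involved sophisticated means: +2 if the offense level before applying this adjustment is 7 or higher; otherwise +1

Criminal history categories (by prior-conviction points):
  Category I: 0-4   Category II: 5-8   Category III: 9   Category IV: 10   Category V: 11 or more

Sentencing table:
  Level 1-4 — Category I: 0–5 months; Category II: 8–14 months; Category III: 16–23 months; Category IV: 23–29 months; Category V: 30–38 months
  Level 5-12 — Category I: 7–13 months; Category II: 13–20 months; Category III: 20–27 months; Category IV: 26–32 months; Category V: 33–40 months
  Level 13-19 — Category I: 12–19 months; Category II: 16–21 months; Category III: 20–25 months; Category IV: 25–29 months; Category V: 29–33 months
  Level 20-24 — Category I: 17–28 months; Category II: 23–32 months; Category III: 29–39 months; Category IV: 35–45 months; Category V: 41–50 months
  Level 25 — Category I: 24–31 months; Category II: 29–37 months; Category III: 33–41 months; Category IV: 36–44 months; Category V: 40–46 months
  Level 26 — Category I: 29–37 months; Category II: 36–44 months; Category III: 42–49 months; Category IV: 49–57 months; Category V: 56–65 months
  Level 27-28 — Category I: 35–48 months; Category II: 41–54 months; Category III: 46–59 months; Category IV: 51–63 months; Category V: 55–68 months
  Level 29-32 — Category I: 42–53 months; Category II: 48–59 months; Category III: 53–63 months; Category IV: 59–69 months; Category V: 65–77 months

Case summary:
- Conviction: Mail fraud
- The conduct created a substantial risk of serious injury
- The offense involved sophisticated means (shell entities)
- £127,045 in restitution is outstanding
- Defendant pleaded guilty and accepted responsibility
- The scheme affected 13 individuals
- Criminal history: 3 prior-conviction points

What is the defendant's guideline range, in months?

Base offense level for mail fraud: 16.
A1 applies: 16 + 2 = 18.
A2 applies: 18 − 2 = 16.
A3 applies (level before this adjustment is 16 ≥ 5, so +2): 16 + 2 = 18.
A4 applies: 18 + 3 = 21.
A5 applies (level before this adjustment is 21 ≥ 7, so +2): 21 + 2 = 23.
Final offense level: 23.
Criminal history: 3 prior points → Category I (0-4).
Level 23 falls in the 20-24 band.
Grid: Level 20-24 × Category I = 17-28 months.

17-28 months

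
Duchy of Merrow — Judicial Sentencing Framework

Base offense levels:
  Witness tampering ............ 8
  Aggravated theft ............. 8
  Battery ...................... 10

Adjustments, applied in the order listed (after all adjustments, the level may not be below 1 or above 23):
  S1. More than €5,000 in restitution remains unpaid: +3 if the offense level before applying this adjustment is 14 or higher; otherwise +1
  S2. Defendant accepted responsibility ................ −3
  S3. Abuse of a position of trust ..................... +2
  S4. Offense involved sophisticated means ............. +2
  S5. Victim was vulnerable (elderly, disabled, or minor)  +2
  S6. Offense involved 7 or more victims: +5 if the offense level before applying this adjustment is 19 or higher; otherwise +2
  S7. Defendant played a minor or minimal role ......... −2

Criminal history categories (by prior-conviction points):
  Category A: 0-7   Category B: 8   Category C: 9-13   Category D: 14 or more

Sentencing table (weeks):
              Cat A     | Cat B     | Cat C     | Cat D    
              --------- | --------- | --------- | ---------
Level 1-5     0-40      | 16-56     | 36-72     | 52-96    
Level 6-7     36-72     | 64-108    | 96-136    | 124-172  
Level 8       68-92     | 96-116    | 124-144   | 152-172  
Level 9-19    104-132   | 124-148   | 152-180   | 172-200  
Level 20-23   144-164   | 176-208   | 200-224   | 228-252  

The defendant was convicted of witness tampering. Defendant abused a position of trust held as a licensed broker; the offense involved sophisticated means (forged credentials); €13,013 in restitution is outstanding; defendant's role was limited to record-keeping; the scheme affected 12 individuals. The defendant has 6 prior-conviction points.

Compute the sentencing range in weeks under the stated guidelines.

104-132 weeks

Base offense level for witness tampering: 8.
S1 applies (level before this adjustment is 8 < 14, so +1): 8 + 1 = 9.
S2 does not apply.
S3 applies: 9 + 2 = 11.
S4 applies: 11 + 2 = 13.
S6 applies (level before this adjustment is 13 < 19, so +2): 13 + 2 = 15.
S7 applies: 15 − 2 = 13.
Final offense level: 13.
Criminal history: 6 prior points → Category A (0-7).
Level 13 falls in the 9-19 band.
Grid: Level 9-19 × Category A = 104-132 weeks.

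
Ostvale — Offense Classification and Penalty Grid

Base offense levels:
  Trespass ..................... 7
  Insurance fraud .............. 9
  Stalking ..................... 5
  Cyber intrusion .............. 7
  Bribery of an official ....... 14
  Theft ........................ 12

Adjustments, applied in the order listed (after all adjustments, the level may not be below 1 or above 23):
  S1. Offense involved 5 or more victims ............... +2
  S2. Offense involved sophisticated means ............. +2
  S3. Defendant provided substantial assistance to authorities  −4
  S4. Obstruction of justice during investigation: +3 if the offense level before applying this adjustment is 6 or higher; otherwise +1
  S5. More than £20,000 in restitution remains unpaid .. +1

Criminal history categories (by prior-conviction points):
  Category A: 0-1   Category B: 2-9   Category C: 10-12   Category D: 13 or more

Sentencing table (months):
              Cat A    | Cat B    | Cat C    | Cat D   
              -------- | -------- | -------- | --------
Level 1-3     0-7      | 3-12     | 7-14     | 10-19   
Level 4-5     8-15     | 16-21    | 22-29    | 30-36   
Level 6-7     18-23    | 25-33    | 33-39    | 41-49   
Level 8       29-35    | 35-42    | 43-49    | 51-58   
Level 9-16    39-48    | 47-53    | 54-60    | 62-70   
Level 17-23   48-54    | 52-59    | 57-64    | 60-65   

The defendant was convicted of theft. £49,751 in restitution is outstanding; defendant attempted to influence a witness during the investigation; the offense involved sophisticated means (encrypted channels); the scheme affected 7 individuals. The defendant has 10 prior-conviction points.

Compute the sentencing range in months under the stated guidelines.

Base offense level for theft: 12.
S1 applies: 12 + 2 = 14.
S2 applies: 14 + 2 = 16.
S3 does not apply.
S4 applies (level before this adjustment is 16 ≥ 6, so +3): 16 + 3 = 19.
S5 applies: 19 + 1 = 20.
Final offense level: 20.
Criminal history: 10 prior points → Category C (10-12).
Level 20 falls in the 17-23 band.
Grid: Level 17-23 × Category C = 57-64 months.

57-64 months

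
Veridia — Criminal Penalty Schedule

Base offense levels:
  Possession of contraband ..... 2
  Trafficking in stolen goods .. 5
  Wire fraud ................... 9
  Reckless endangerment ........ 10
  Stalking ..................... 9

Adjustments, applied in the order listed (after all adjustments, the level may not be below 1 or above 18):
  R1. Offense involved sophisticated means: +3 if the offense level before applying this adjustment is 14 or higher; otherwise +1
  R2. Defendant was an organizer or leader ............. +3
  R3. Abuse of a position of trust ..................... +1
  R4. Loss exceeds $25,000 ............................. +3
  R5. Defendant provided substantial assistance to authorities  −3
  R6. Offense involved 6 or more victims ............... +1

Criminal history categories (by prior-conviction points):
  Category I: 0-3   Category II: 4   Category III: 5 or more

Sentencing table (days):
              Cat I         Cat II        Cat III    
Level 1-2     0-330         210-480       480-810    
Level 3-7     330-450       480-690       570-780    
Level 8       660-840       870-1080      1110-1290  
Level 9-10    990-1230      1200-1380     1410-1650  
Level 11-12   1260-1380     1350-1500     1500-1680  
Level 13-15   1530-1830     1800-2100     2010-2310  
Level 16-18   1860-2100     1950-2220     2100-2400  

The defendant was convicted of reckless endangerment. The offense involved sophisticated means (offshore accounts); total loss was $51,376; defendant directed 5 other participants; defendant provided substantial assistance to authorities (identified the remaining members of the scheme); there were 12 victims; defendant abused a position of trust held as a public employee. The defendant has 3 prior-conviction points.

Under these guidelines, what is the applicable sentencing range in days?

1860-2100 days

Base offense level for reckless endangerment: 10.
R1 applies (level before this adjustment is 10 < 14, so +1): 10 + 1 = 11.
R2 applies: 11 + 3 = 14.
R3 applies: 14 + 1 = 15.
R4 applies: 15 + 3 = 18.
R5 applies: 18 − 3 = 15.
R6 applies: 15 + 1 = 16.
Final offense level: 16.
Criminal history: 3 prior points → Category I (0-3).
Level 16 falls in the 16-18 band.
Grid: Level 16-18 × Category I = 1860-2100 days.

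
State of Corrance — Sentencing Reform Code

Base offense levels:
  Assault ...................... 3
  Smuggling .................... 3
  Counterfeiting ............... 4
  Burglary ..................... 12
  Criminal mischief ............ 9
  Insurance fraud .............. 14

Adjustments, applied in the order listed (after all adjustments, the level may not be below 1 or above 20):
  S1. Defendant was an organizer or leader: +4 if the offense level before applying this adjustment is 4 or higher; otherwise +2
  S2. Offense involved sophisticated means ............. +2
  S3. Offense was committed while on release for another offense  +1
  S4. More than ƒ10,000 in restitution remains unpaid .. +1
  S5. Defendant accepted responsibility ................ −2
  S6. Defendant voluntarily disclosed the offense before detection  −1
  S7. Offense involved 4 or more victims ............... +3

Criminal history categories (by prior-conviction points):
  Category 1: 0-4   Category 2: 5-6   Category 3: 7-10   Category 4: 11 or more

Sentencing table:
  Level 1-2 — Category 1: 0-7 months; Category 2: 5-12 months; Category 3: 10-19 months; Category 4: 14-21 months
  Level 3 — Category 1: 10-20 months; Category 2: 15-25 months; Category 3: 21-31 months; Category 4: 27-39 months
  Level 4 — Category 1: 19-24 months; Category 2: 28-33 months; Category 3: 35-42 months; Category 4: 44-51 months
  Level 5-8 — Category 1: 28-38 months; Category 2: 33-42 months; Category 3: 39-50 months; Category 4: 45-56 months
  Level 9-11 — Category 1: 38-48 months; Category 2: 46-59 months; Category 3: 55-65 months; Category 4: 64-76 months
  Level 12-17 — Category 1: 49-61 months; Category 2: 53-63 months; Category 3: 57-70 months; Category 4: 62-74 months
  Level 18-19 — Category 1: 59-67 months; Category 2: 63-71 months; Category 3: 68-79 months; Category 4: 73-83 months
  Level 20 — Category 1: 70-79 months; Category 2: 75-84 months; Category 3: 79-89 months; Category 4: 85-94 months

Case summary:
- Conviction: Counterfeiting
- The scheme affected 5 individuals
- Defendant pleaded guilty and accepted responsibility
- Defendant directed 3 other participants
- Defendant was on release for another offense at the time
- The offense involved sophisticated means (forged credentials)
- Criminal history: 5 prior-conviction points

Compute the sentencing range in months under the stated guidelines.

Base offense level for counterfeiting: 4.
S1 applies (level before this adjustment is 4 ≥ 4, so +4): 4 + 4 = 8.
S2 applies: 8 + 2 = 10.
S3 applies: 10 + 1 = 11.
S5 applies: 11 − 2 = 9.
S6 does not apply.
S7 applies: 9 + 3 = 12.
Final offense level: 12.
Criminal history: 5 prior points → Category 2 (5-6).
Level 12 falls in the 12-17 band.
Grid: Level 12-17 × Category 2 = 53-63 months.

53-63 months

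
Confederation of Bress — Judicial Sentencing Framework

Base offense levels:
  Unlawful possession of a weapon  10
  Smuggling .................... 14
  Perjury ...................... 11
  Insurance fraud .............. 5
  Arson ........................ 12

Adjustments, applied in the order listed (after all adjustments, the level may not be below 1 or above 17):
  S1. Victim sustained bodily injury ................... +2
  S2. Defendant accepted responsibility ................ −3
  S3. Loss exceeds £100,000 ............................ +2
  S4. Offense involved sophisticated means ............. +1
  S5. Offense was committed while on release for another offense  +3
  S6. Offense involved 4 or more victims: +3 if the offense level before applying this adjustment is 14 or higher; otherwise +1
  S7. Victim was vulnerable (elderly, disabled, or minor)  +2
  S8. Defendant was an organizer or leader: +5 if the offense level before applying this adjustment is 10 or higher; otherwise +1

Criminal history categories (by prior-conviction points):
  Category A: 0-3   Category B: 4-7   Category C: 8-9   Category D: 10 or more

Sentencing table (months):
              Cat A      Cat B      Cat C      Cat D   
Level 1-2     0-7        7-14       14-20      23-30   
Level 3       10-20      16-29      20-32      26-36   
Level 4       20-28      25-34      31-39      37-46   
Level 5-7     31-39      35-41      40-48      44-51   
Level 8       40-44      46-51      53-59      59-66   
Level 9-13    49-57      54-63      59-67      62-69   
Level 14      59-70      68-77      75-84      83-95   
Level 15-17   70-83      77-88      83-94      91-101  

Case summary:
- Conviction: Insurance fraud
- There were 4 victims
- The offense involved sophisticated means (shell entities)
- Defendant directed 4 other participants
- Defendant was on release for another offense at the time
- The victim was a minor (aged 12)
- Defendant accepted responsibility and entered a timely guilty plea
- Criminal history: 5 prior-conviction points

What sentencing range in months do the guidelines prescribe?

54-63 months

Base offense level for insurance fraud: 5.
S1 does not apply.
S2 applies: 5 − 3 = 2.
S4 applies: 2 + 1 = 3.
S5 applies: 3 + 3 = 6.
S6 applies (level before this adjustment is 6 < 14, so +1): 6 + 1 = 7.
S7 applies: 7 + 2 = 9.
S8 applies (level before this adjustment is 9 < 10, so +1): 9 + 1 = 10.
Final offense level: 10.
Criminal history: 5 prior points → Category B (4-7).
Level 10 falls in the 9-13 band.
Grid: Level 9-13 × Category B = 54-63 months.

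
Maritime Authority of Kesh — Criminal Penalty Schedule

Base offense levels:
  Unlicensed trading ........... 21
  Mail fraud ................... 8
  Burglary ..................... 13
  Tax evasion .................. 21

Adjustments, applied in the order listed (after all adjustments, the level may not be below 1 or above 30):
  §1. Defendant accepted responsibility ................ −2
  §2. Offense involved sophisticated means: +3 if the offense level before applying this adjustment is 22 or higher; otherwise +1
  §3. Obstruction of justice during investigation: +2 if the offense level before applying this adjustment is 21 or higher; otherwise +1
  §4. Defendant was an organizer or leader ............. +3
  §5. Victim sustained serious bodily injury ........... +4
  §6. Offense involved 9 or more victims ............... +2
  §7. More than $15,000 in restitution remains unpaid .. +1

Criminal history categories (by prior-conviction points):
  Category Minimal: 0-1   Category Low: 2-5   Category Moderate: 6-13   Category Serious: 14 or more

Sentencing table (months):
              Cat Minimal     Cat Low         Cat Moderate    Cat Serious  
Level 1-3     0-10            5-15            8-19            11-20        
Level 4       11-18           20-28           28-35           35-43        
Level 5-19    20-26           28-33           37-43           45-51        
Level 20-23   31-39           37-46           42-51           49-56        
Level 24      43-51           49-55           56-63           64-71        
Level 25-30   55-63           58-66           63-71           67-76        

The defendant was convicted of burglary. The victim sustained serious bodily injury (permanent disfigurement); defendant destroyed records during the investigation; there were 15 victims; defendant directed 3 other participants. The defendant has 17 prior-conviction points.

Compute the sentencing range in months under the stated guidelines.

Base offense level for burglary: 13.
§1 does not apply.
§3 applies (level before this adjustment is 13 < 21, so +1): 13 + 1 = 14.
§4 applies: 14 + 3 = 17.
§5 applies: 17 + 4 = 21.
§6 applies: 21 + 2 = 23.
§7 does not apply.
Final offense level: 23.
Criminal history: 17 prior points → Category Serious (14+).
Level 23 falls in the 20-23 band.
Grid: Level 20-23 × Category Serious = 49-56 months.

49-56 months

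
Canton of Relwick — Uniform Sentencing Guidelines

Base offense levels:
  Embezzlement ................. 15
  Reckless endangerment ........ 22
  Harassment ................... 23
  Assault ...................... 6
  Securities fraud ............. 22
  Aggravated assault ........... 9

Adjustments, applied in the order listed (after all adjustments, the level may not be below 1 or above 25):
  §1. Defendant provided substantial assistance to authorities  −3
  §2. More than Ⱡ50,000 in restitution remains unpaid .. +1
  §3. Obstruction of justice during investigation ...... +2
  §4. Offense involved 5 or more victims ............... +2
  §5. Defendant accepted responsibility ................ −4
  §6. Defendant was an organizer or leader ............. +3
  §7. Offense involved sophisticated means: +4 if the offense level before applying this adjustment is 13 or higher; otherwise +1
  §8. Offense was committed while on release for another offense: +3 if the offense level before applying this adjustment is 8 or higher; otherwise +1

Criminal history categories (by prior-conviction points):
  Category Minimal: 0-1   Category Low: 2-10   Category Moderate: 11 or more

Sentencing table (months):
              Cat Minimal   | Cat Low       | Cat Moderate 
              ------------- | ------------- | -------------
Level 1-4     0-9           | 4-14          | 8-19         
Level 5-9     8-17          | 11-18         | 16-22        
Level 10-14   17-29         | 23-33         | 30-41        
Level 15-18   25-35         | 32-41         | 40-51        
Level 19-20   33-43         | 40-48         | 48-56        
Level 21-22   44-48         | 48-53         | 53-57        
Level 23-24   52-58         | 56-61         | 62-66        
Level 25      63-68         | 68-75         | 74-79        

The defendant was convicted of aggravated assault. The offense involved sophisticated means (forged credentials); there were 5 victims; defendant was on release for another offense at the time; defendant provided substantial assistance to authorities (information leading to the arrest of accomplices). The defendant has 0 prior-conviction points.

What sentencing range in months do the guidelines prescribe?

17-29 months

Base offense level for aggravated assault: 9.
§1 applies: 9 − 3 = 6.
§2 does not apply.
§3 does not apply.
§4 applies: 6 + 2 = 8.
§5 does not apply.
§6 does not apply.
§7 applies (level before this adjustment is 8 < 13, so +1): 8 + 1 = 9.
§8 applies (level before this adjustment is 9 ≥ 8, so +3): 9 + 3 = 12.
Final offense level: 12.
Criminal history: 0 prior points → Category Minimal (0-1).
Level 12 falls in the 10-14 band.
Grid: Level 10-14 × Category Minimal = 17-29 months.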